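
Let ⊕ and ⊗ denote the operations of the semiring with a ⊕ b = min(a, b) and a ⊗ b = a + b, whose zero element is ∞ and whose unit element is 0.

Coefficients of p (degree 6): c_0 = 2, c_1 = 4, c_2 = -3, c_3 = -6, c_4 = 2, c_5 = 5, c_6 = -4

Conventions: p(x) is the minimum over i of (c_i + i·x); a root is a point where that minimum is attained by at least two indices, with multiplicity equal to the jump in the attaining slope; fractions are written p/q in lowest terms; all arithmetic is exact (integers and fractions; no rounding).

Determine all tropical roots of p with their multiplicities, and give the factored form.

hull edge (i=0, c=2) to (i=3, c=-6): slope -8/3, span 3
hull edge (i=3, c=-6) to (i=6, c=-4): slope 2/3, span 3
Factored form: p(x) = -4 ⊗ (x ⊕ (-2/3)) ⊗ (x ⊕ (-2/3)) ⊗ (x ⊕ (-2/3)) ⊗ (x ⊕ 8/3) ⊗ (x ⊕ 8/3) ⊗ (x ⊕ 8/3)
Answer: roots = -2/3 (mult 3), 8/3 (mult 3)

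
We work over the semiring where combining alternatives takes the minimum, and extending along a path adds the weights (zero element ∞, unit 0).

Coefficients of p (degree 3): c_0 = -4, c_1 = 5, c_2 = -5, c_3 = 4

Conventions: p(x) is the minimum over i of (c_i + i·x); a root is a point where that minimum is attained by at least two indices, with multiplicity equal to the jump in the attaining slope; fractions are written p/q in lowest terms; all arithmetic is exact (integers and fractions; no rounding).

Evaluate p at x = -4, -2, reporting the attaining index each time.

p(-4) = min(-4+0·(-4)=-4, 5+1·(-4)=1, -5+2·(-4)=-13, 4+3·(-4)=-8) = -13 (attained by i=2)
p(-2) = min(-4+0·(-2)=-4, 5+1·(-2)=3, -5+2·(-2)=-9, 4+3·(-2)=-2) = -9 (attained by i=2)
Answer: p(-4) = -13; p(-2) = -9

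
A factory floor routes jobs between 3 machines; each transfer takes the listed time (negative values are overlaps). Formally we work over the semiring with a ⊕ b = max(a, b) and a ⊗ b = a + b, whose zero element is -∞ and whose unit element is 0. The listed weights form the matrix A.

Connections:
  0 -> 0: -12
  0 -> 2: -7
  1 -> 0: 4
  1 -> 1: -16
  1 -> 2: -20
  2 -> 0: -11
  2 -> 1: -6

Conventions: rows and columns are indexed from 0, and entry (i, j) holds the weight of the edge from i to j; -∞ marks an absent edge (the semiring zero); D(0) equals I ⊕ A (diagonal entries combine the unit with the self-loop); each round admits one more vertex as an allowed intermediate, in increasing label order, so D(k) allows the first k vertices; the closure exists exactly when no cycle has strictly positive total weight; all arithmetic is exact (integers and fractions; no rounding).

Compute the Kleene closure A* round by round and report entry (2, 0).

D(0):
  [0, -∞, -7]
  [4, 0, -20]
  [-11, -6, 0]
D(1):
  [0, -∞, -7]
  [4, 0, -3]
  [-11, -6, 0]
D(2):
  [0, -∞, -7]
  [4, 0, -3]
  [-2, -6, 0]
D(3):
  [0, -13, -7]
  [4, 0, -3]
  [-2, -6, 0]
Answer: A*[2][0] = -2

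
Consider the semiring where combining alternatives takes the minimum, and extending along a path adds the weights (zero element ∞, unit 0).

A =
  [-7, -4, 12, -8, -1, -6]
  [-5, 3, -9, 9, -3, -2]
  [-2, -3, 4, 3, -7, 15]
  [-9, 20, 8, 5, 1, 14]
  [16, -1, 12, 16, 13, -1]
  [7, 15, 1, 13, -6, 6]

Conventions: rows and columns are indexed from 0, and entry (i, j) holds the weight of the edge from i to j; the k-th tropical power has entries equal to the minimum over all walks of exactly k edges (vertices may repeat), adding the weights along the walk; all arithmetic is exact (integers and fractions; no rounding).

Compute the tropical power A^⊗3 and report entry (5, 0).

A^⊗2:
  [-17, -11, -13, -15, -12, -13]
  [-12, -12, -6, -13, -16, -11]
  [-9, -8, -12, -10, -6, -8]
  [-16, -13, 3, -17, -10, -15]
  [-6, 2, -10, 8, -7, -3]
  [-1, -7, 5, -1, -6, -7]
A^⊗3:
  [-24, -21, -20, -25, -20, -23]
  [-22, -17, -21, -20, -17, -18]
  [-19, -15, -17, -17, -19, -15]
  [-26, -20, -22, -24, -21, -22]
  [-13, -13, -7, -14, -17, -12]
  [-12, -7, -16, -9, -13, -9]
Key observation: the optimum is the walk 5->4->1->0, with weight (-6) + (-1) + (-5) = -12.
Optimal value attained by: walk 5->4->1->0.
Answer: (A^⊗3)[5][0] = -12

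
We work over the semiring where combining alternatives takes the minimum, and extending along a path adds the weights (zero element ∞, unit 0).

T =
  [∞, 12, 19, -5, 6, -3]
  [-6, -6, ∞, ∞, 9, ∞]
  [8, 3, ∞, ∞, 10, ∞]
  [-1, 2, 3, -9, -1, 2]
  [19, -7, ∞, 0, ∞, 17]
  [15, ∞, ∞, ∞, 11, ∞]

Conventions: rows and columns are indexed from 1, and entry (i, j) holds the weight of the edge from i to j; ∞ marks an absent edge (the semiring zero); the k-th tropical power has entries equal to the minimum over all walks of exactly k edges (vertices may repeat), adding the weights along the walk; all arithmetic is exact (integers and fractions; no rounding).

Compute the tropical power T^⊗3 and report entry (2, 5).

T^⊗2:
  [-6, -3, -2, -14, -6, -3]
  [-12, -12, 13, -11, 0, -9]
  [-3, -3, 27, 3, 12, 5]
  [-10, -8, -6, -18, -10, -7]
  [-13, -13, 3, -9, -1, 2]
  [30, 4, 34, 10, 21, 12]
T^⊗3:
  [-15, -13, -11, -23, -15, -12]
  [-18, -18, -8, -20, -12, -15]
  [-9, -9, 6, -8, 2, -6]
  [-19, -17, -15, -27, -19, -16]
  [-19, -19, -6, -18, -10, -16]
  [-2, -2, 13, 1, 9, 12]
Key observation: the optimum is the walk 2->1->4->5, with weight (-6) + (-5) + (-1) = -12.
Optimal value attained by: walk 2->1->4->5.
Answer: (T^⊗3)[2][5] = -12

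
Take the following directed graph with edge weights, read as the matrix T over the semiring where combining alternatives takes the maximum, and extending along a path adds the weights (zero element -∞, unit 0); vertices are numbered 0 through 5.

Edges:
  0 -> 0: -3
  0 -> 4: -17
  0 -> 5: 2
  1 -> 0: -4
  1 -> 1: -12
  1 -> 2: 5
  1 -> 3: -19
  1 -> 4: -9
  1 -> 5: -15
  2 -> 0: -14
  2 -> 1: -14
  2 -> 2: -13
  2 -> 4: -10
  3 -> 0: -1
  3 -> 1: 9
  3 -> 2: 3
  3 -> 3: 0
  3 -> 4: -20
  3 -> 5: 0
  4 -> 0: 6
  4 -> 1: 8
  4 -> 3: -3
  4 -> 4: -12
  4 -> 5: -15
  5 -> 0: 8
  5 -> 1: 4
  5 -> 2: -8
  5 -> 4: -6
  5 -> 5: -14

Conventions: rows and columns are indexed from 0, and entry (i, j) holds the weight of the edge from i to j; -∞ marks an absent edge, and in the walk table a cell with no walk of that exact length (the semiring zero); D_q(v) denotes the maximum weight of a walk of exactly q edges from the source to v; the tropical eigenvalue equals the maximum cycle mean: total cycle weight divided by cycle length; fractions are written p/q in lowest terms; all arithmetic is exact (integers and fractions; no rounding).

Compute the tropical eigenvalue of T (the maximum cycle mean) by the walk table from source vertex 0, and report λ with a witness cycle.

q=0: [0, -∞, -∞, -∞, -∞, -∞]
q=1: [-3, -∞, -∞, -∞, -17, 2]
q=2: [10, 6, -6, -20, -4, -1]
q=3: [7, 4, 11, -7, -3, 12]
q=4: [20, 16, 9, -6, 6, 9]
q=5: [17, 14, 21, 3, 7, 22]
q=6: [30, 26, 19, 4, 16, 19]
Optimal cycle mean attained by: cycle 0->5->0, total 2 + 8, length 2.
Answer: λ = 5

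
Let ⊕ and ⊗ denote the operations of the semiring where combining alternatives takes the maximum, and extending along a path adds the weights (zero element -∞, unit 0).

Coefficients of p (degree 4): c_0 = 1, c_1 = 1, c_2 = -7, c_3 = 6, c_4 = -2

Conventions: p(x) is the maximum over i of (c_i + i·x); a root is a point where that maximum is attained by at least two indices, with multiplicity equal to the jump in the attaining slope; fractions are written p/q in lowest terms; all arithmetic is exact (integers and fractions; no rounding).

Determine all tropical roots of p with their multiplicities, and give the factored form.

hull edge (i=0, c=1) to (i=3, c=6): slope 5/3, span 3
hull edge (i=3, c=6) to (i=4, c=-2): slope -8, span 1
Factored form: p(x) = -2 ⊗ (x ⊕ (-5/3)) ⊗ (x ⊕ (-5/3)) ⊗ (x ⊕ (-5/3)) ⊗ (x ⊕ 8)
Answer: roots = -5/3 (mult 3), 8 (mult 1)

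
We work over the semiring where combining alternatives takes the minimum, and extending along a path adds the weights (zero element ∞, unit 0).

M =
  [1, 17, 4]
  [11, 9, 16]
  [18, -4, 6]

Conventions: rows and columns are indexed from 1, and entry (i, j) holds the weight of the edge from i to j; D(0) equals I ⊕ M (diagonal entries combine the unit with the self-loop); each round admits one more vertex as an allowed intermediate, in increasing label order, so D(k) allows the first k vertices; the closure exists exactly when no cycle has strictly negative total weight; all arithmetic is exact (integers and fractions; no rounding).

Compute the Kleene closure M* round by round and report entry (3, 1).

D(0):
  [0, 17, 4]
  [11, 0, 16]
  [18, -4, 0]
D(1):
  [0, 17, 4]
  [11, 0, 15]
  [18, -4, 0]
D(2):
  [0, 17, 4]
  [11, 0, 15]
  [7, -4, 0]
D(3):
  [0, 0, 4]
  [11, 0, 15]
  [7, -4, 0]
Answer: M*[3][1] = 7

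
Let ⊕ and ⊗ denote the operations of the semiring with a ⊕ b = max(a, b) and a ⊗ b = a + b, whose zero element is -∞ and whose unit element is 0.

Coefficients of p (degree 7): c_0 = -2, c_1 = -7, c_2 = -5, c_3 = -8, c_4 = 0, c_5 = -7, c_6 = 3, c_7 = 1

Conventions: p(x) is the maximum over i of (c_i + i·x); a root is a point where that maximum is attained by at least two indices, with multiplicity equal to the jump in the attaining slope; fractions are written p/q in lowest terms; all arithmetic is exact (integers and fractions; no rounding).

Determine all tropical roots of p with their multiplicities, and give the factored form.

hull edge (i=0, c=-2) to (i=6, c=3): slope 5/6, span 6
hull edge (i=6, c=3) to (i=7, c=1): slope -2, span 1
Factored form: p(x) = 1 ⊗ (x ⊕ (-5/6)) ⊗ (x ⊕ (-5/6)) ⊗ (x ⊕ (-5/6)) ⊗ (x ⊕ (-5/6)) ⊗ (x ⊕ (-5/6)) ⊗ (x ⊕ (-5/6)) ⊗ (x ⊕ 2)
Answer: roots = -5/6 (mult 6), 2 (mult 1)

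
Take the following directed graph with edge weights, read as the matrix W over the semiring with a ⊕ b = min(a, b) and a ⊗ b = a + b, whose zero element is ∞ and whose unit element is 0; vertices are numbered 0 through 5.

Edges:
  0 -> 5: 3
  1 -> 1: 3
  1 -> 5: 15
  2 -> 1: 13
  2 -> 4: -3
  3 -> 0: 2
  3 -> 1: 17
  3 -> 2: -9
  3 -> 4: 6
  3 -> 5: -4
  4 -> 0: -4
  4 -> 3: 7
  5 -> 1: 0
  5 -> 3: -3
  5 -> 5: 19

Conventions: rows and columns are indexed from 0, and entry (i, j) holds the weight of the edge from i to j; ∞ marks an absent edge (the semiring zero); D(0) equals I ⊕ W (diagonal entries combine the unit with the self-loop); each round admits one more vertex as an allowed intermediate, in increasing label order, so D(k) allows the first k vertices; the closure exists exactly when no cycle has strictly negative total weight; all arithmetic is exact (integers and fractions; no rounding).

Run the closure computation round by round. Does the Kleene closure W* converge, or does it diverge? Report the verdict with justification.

D(0):
  [0, ∞, ∞, ∞, ∞, 3]
  [∞, 0, ∞, ∞, ∞, 15]
  [∞, 13, 0, ∞, -3, ∞]
  [2, 17, -9, 0, 6, -4]
  [-4, ∞, ∞, 7, 0, ∞]
  [∞, 0, ∞, -3, ∞, 0]
D(1):
  [0, ∞, ∞, ∞, ∞, 3]
  [∞, 0, ∞, ∞, ∞, 15]
  [∞, 13, 0, ∞, -3, ∞]
  [2, 17, -9, 0, 6, -4]
  [-4, ∞, ∞, 7, 0, -1]
  [∞, 0, ∞, -3, ∞, 0]
D(2):
  [0, ∞, ∞, ∞, ∞, 3]
  [∞, 0, ∞, ∞, ∞, 15]
  [∞, 13, 0, ∞, -3, 28]
  [2, 17, -9, 0, 6, -4]
  [-4, ∞, ∞, 7, 0, -1]
  [∞, 0, ∞, -3, ∞, 0]
D(3):
  [0, ∞, ∞, ∞, ∞, 3]
  [∞, 0, ∞, ∞, ∞, 15]
  [∞, 13, 0, ∞, -3, 28]
  [2, 4, -9, 0, -12, -4]
  [-4, ∞, ∞, 7, 0, -1]
  [∞, 0, ∞, -3, ∞, 0]
Detection: at round 4, diagonal entry (4, 4) turns strictly negative.
Key observation: the cycle 4->3->2->4 has total weight 7 + (-9) + (-3), which is strictly negative.
Answer: DIVERGES — negative cycle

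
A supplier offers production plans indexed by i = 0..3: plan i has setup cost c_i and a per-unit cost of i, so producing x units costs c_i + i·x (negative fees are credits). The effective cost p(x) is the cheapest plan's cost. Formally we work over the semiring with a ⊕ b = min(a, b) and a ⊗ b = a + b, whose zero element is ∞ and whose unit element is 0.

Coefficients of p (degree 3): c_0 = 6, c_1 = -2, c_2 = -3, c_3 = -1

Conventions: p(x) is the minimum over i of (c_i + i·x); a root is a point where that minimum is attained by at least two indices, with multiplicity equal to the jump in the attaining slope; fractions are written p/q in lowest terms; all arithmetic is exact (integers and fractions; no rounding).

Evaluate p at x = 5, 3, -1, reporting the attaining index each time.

p(5) = min(6+0·5=6, -2+1·5=3, -3+2·5=7, -1+3·5=14) = 3 (attained by i=1)
p(3) = min(6+0·3=6, -2+1·3=1, -3+2·3=3, -1+3·3=8) = 1 (attained by i=1)
p(-1) = min(6+0·(-1)=6, -2+1·(-1)=-3, -3+2·(-1)=-5, -1+3·(-1)=-4) = -5 (attained by i=2)
Answer: p(5) = 3; p(3) = 1; p(-1) = -5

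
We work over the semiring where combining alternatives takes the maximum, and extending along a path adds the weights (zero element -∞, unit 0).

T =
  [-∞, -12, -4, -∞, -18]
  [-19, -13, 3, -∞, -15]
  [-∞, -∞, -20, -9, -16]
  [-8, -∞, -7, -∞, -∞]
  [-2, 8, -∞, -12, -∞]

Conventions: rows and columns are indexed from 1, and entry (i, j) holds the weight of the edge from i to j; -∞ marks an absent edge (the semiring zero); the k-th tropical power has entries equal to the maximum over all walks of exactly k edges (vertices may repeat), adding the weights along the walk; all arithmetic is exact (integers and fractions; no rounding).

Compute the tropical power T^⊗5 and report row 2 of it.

T^⊗2:
  [-20, -10, -9, -13, -20]
  [-17, -7, -10, -6, -13]
  [-17, -8, -16, -28, -36]
  [-∞, -20, -12, -16, -23]
  [-11, -5, 11, -∞, -7]
T^⊗3:
  [-21, -12, -7, -18, -25]
  [-14, -5, -4, -19, -22]
  [-27, -21, -5, -25, -23]
  [-24, -15, -17, -21, -28]
  [-9, 1, -2, 2, -5]
T^⊗4:
  [-26, -17, -9, -16, -23]
  [-24, -14, -2, -13, -20]
  [-25, -15, -18, -14, -21]
  [-29, -20, -12, -26, -30]
  [-6, 3, 4, -11, -14]
T^⊗5:
  [-24, -15, -14, -18, -25]
  [-21, -12, -11, -11, -18]
  [-22, -13, -12, -27, -30]
  [-32, -22, -17, -21, -28]
  [-16, -6, 6, -5, -12]
Answer: row 2 of T^⊗5 = [-21, -12, -11, -11, -18]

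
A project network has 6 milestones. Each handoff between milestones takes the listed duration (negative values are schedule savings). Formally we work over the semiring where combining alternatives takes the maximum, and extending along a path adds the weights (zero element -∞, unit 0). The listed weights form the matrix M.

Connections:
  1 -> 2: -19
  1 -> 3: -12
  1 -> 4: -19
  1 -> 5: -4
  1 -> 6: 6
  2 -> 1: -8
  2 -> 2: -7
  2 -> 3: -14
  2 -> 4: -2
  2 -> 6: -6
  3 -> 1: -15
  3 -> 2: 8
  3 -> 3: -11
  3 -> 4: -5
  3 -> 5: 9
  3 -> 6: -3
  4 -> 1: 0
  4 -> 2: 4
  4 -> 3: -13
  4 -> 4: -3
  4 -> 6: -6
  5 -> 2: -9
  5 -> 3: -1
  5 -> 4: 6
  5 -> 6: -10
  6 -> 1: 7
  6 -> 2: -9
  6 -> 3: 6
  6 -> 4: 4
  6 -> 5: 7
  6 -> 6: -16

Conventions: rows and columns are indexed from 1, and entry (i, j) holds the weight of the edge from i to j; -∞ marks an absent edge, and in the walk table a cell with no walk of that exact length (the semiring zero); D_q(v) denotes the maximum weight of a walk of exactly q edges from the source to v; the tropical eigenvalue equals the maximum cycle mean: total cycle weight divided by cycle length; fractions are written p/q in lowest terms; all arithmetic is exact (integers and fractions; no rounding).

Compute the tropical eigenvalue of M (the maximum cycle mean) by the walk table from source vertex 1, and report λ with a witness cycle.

q=0: [0, -∞, -∞, -∞, -∞, -∞]
q=1: [-∞, -19, -12, -19, -4, 6]
q=2: [13, -3, 12, 10, 13, -10]
q=3: [10, 20, 12, 19, 21, 19]
q=4: [26, 23, 25, 27, 26, 16]
q=5: [27, 33, 25, 32, 34, 32]
q=6: [39, 36, 38, 40, 39, 33]
Optimal cycle mean attained by: cycle 1->6->1, total 6 + 7, length 2.
Answer: λ = 13/2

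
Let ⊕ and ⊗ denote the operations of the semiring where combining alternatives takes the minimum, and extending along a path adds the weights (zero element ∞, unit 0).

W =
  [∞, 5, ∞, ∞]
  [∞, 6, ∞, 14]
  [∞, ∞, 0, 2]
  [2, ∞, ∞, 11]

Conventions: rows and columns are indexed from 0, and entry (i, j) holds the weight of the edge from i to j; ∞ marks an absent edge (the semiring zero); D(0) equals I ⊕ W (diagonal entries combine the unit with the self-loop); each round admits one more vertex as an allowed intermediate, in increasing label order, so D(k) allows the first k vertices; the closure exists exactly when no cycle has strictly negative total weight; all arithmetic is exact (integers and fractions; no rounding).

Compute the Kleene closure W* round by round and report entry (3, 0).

D(0):
  [0, 5, ∞, ∞]
  [∞, 0, ∞, 14]
  [∞, ∞, 0, 2]
  [2, ∞, ∞, 0]
D(1):
  [0, 5, ∞, ∞]
  [∞, 0, ∞, 14]
  [∞, ∞, 0, 2]
  [2, 7, ∞, 0]
D(2):
  [0, 5, ∞, 19]
  [∞, 0, ∞, 14]
  [∞, ∞, 0, 2]
  [2, 7, ∞, 0]
D(3):
  [0, 5, ∞, 19]
  [∞, 0, ∞, 14]
  [∞, ∞, 0, 2]
  [2, 7, ∞, 0]
D(4):
  [0, 5, ∞, 19]
  [16, 0, ∞, 14]
  [4, 9, 0, 2]
  [2, 7, ∞, 0]
Answer: W*[3][0] = 2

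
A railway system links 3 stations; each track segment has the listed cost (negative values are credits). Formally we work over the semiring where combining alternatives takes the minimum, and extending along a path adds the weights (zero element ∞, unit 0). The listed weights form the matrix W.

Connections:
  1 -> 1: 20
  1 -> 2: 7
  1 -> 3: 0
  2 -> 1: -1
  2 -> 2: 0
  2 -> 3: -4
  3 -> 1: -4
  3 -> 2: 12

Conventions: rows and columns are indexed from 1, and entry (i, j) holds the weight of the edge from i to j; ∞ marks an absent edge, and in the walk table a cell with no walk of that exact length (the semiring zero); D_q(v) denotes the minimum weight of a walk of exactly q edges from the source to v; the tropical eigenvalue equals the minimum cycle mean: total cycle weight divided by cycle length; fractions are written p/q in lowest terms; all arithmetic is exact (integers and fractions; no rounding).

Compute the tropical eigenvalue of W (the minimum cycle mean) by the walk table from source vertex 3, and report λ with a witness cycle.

q=0: [∞, ∞, 0]
q=1: [-4, 12, ∞]
q=2: [11, 3, -4]
q=3: [-8, 3, -1]
Optimal cycle mean attained by: cycle 1->3->1, total 0 + (-4), length 2.
Answer: λ = -2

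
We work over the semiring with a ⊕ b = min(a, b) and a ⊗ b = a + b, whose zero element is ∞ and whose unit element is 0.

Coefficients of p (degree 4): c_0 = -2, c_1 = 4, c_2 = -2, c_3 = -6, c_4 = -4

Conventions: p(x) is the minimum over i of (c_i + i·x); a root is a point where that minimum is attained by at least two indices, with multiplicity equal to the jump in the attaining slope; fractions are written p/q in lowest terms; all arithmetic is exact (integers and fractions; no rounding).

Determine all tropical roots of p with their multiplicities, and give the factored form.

hull edge (i=0, c=-2) to (i=3, c=-6): slope -4/3, span 3
hull edge (i=3, c=-6) to (i=4, c=-4): slope 2, span 1
Factored form: p(x) = -4 ⊗ (x ⊕ (-2)) ⊗ (x ⊕ 4/3) ⊗ (x ⊕ 4/3) ⊗ (x ⊕ 4/3)
Answer: roots = -2 (mult 1), 4/3 (mult 3)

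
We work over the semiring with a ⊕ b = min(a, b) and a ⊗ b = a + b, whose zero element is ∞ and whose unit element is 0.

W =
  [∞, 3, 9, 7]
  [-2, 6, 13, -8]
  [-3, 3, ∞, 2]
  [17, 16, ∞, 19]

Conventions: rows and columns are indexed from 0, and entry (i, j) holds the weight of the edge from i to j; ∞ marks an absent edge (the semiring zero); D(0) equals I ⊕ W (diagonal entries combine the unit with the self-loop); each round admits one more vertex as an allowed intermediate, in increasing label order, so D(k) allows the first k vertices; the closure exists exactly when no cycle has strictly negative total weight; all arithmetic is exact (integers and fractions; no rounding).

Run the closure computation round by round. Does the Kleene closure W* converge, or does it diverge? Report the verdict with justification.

D(0):
  [0, 3, 9, 7]
  [-2, 0, 13, -8]
  [-3, 3, 0, 2]
  [17, 16, ∞, 0]
D(1):
  [0, 3, 9, 7]
  [-2, 0, 7, -8]
  [-3, 0, 0, 2]
  [17, 16, 26, 0]
D(2):
  [0, 3, 9, -5]
  [-2, 0, 7, -8]
  [-3, 0, 0, -8]
  [14, 16, 23, 0]
D(3):
  [0, 3, 9, -5]
  [-2, 0, 7, -8]
  [-3, 0, 0, -8]
  [14, 16, 23, 0]
D(4):
  [0, 3, 9, -5]
  [-2, 0, 7, -8]
  [-3, 0, 0, -8]
  [14, 16, 23, 0]
Key observation: every diagonal entry stays at the unit through all rounds, so no improving cycle exists.
Answer: CONVERGES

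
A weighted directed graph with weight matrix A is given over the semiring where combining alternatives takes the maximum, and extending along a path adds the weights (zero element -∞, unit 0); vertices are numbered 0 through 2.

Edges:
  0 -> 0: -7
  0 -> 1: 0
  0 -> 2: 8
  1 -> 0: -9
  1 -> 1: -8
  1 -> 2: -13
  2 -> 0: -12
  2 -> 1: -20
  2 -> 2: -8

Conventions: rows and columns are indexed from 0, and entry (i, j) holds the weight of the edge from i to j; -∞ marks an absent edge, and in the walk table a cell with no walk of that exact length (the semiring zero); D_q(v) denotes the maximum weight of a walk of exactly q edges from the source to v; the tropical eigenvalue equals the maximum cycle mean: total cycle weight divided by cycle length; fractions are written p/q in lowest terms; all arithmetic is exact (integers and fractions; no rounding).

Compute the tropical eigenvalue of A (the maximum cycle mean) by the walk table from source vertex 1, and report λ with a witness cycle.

q=0: [-∞, 0, -∞]
q=1: [-9, -8, -13]
q=2: [-16, -9, -1]
q=3: [-13, -16, -8]
Optimal cycle mean attained by: cycle 0->2->0, total 8 + (-12), length 2.
Answer: λ = -2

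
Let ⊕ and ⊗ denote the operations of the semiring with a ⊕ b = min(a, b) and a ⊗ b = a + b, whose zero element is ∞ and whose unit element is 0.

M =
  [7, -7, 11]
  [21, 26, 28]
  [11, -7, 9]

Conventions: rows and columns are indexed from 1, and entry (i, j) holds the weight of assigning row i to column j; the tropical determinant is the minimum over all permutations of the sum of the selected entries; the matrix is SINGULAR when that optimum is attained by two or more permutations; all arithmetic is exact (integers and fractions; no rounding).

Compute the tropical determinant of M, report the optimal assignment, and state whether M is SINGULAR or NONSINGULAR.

σ = (1, 2, 3): 7 + 26 + 9 = 42
σ = (1, 3, 2): 7 + 28 + (-7) = 28
σ = (2, 1, 3): (-7) + 21 + 9 = 23
σ = (2, 3, 1): (-7) + 28 + 11 = 32
σ = (3, 1, 2): 11 + 21 + (-7) = 25
σ = (3, 2, 1): 11 + 26 + 11 = 48
Optimal value attained by: σ = (2, 1, 3).
Answer: det⊕(M) = 23; verdict: NONSINGULAR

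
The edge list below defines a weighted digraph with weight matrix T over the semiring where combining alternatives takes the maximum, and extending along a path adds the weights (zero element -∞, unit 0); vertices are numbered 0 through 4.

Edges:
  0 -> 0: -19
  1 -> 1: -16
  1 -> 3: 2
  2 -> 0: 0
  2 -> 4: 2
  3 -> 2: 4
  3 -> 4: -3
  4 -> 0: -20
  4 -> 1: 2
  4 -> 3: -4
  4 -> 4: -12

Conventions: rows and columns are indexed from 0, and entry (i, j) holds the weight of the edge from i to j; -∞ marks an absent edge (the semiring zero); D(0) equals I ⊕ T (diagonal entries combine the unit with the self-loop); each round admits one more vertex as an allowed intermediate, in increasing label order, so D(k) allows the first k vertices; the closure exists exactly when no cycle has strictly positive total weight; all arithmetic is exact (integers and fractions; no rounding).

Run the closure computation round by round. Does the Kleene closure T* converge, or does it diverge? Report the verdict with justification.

D(0):
  [0, -∞, -∞, -∞, -∞]
  [-∞, 0, -∞, 2, -∞]
  [0, -∞, 0, -∞, 2]
  [-∞, -∞, 4, 0, -3]
  [-20, 2, -∞, -4, 0]
D(1):
  [0, -∞, -∞, -∞, -∞]
  [-∞, 0, -∞, 2, -∞]
  [0, -∞, 0, -∞, 2]
  [-∞, -∞, 4, 0, -3]
  [-20, 2, -∞, -4, 0]
D(2):
  [0, -∞, -∞, -∞, -∞]
  [-∞, 0, -∞, 2, -∞]
  [0, -∞, 0, -∞, 2]
  [-∞, -∞, 4, 0, -3]
  [-20, 2, -∞, 4, 0]
D(3):
  [0, -∞, -∞, -∞, -∞]
  [-∞, 0, -∞, 2, -∞]
  [0, -∞, 0, -∞, 2]
  [4, -∞, 4, 0, 6]
  [-20, 2, -∞, 4, 0]
Detection: at round 4, diagonal entry (4, 4) turns strictly positive.
Key observation: the cycle 4->1->3->2->4 has total weight 2 + 2 + 4 + 2, which is strictly positive.
Answer: DIVERGES — positive cycle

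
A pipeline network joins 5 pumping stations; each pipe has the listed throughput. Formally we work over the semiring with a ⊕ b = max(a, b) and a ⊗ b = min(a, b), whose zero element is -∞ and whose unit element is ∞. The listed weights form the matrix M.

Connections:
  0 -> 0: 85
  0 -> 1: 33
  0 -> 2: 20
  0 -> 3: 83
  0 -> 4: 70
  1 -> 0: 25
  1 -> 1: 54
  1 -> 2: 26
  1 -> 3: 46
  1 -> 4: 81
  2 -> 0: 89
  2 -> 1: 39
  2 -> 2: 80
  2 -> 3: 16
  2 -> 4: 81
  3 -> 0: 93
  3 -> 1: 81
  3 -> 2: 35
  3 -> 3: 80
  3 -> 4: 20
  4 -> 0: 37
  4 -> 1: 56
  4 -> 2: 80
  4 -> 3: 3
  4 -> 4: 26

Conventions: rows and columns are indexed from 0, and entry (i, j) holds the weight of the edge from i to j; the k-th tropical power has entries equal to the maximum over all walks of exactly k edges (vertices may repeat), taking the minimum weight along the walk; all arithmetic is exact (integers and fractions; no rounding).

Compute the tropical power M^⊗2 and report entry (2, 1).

M^⊗2:
  [85, 81, 70, 83, 70]
  [46, 56, 80, 46, 54]
  [85, 56, 80, 83, 80]
  [85, 80, 35, 83, 81]
  [80, 54, 80, 46, 80]
Key observation: the optimum is the walk 2->4->1, with weight 81 min 56 = 56.
Optimal value attained by: walk 2->4->1.
Answer: (M^⊗2)[2][1] = 56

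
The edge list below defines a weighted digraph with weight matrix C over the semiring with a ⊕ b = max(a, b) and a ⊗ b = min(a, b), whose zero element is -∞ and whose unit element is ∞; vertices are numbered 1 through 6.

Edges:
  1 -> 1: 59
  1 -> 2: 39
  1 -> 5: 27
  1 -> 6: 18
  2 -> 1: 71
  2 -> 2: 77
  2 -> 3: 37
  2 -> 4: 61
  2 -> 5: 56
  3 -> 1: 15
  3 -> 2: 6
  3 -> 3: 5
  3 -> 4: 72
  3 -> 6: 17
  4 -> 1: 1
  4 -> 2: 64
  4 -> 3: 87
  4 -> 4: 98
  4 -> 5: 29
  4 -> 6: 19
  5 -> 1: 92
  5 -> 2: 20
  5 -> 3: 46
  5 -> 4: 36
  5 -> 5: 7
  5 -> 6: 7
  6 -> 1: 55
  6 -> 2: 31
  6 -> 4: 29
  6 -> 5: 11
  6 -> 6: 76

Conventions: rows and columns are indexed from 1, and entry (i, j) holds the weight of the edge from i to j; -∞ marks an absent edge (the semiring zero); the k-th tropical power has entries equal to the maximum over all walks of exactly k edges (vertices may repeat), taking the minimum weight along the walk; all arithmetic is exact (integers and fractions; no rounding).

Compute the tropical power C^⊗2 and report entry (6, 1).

C^⊗2:
  [59, 39, 37, 39, 39, 18]
  [71, 77, 61, 61, 56, 19]
  [17, 64, 72, 72, 29, 19]
  [64, 64, 87, 98, 56, 19]
  [59, 39, 36, 46, 29, 19]
  [55, 39, 31, 31, 31, 76]
Key observation: the optimum is the walk 6->1->1, with weight 55 min 59 = 55.
Optimal value attained by: walk 6->1->1.
Answer: (C^⊗2)[6][1] = 55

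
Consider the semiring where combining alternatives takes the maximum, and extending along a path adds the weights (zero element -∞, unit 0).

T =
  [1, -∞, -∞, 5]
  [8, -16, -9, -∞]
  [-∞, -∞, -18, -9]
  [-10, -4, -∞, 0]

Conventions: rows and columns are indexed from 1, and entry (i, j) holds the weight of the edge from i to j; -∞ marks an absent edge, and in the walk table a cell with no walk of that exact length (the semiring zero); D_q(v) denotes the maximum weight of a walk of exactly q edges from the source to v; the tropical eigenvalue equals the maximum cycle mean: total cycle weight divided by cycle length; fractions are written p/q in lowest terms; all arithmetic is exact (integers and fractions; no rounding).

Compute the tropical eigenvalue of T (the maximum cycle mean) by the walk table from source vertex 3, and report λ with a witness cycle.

q=0: [-∞, -∞, 0, -∞]
q=1: [-∞, -∞, -18, -9]
q=2: [-19, -13, -36, -9]
q=3: [-5, -13, -22, -9]
q=4: [-4, -13, -22, 0]
Optimal cycle mean attained by: cycle 1->4->2->1, total 5 + (-4) + 8, length 3.
Answer: λ = 3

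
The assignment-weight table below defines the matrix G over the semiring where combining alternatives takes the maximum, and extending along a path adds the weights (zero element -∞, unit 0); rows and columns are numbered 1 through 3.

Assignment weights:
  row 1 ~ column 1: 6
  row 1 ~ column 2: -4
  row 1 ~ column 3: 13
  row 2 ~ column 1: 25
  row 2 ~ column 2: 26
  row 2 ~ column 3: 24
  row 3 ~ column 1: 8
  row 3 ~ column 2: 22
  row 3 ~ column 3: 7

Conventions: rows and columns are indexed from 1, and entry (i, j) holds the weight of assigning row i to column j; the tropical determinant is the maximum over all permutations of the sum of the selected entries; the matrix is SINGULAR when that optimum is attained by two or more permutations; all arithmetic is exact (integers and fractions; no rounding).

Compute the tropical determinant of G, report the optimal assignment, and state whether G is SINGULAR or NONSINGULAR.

σ = (1, 2, 3): 6 + 26 + 7 = 39
σ = (1, 3, 2): 6 + 24 + 22 = 52
σ = (2, 1, 3): (-4) + 25 + 7 = 28
σ = (2, 3, 1): (-4) + 24 + 8 = 28
σ = (3, 1, 2): 13 + 25 + 22 = 60
σ = (3, 2, 1): 13 + 26 + 8 = 47
Optimal value attained by: σ = (3, 1, 2).
Answer: det⊕(G) = 60; verdict: NONSINGULAR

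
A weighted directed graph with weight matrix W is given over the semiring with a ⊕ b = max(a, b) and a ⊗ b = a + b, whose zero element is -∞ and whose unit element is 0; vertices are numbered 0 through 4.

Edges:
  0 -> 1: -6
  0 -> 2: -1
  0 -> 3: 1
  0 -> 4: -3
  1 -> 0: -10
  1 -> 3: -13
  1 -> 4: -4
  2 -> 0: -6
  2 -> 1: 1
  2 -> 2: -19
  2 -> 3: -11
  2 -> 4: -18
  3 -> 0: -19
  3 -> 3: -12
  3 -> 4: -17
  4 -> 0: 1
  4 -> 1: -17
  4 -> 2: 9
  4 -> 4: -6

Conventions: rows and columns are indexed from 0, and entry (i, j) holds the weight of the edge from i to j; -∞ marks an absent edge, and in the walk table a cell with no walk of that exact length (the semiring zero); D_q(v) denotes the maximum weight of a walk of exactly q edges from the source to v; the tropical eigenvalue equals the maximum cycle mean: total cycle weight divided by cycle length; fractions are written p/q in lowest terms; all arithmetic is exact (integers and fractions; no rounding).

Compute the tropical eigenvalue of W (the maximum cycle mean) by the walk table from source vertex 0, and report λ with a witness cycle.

q=0: [0, -∞, -∞, -∞, -∞]
q=1: [-∞, -6, -1, 1, -3]
q=2: [-2, 0, 6, -11, -9]
q=3: [0, 7, 0, -1, -4]
q=4: [-3, 1, 5, 1, 3]
q=5: [4, 6, 12, -2, -3]
Optimal cycle mean attained by: cycle 1->4->2->1, total (-4) + 9 + 1, length 3.
Answer: λ = 2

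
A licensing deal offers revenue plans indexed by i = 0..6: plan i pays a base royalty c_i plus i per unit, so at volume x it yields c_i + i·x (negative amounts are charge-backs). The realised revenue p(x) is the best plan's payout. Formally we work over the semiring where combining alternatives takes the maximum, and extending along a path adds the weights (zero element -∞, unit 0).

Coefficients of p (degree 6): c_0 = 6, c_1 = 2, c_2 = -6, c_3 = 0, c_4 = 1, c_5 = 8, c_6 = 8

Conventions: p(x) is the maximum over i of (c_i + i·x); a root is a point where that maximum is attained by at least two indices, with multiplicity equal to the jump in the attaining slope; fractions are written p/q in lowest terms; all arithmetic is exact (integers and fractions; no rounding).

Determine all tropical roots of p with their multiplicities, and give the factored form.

hull edge (i=0, c=6) to (i=5, c=8): slope 2/5, span 5
hull edge (i=5, c=8) to (i=6, c=8): slope 0, span 1
Factored form: p(x) = 8 ⊗ (x ⊕ (-2/5)) ⊗ (x ⊕ (-2/5)) ⊗ (x ⊕ (-2/5)) ⊗ (x ⊕ (-2/5)) ⊗ (x ⊕ (-2/5)) ⊗ (x ⊕ 0)
Answer: roots = -2/5 (mult 5), 0 (mult 1)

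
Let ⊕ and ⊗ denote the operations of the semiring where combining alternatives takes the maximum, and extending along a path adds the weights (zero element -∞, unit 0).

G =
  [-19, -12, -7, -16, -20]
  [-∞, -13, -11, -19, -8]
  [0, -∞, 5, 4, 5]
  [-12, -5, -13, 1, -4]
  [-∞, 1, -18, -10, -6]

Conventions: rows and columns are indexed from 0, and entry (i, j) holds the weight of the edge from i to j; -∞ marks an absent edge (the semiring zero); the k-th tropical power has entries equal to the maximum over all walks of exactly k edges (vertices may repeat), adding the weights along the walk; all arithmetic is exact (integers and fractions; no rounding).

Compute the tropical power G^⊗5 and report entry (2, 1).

G^⊗2:
  [-7, -19, -2, -3, -2]
  [-11, -7, -6, -7, -6]
  [5, 6, 10, 9, 10]
  [-11, -3, -8, 2, -3]
  [-18, -5, -10, -9, -7]
G^⊗3:
  [-2, -1, 3, 2, 3]
  [-6, -5, -1, -2, -1]
  [10, 11, 15, 14, 15]
  [-8, -2, -3, 3, -2]
  [-10, -6, -5, -6, -5]
G^⊗4:
  [3, 4, 8, 7, 8]
  [-1, 0, 4, 3, 4]
  [15, 16, 20, 19, 20]
  [-3, -1, 2, 4, 2]
  [-5, -4, 0, -1, 0]
G^⊗5:
  [8, 9, 13, 12, 13]
  [4, 5, 9, 8, 9]
  [20, 21, 25, 24, 25]
  [2, 3, 7, 6, 7]
  [0, 1, 5, 4, 5]
Key observation: the optimum is the walk 2->2->2->2->4->1, with weight 5 + 5 + 5 + 5 + 1 = 21.
Optimal value attained by: walk 2->2->2->2->4->1.
Answer: (G^⊗5)[2][1] = 21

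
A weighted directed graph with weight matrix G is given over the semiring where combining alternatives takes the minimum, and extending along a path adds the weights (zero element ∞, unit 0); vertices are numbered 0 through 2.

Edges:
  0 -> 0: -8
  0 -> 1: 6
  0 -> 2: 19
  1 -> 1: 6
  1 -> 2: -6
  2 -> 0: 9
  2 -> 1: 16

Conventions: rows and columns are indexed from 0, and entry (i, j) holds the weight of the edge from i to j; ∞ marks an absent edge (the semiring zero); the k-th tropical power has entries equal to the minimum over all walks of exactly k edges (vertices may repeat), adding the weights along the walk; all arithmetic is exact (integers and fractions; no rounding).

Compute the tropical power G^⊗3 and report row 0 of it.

G^⊗2:
  [-16, -2, 0]
  [3, 10, 0]
  [1, 15, 10]
G^⊗3:
  [-24, -10, -8]
  [-5, 9, 4]
  [-7, 7, 9]
Answer: row 0 of G^⊗3 = [-24, -10, -8]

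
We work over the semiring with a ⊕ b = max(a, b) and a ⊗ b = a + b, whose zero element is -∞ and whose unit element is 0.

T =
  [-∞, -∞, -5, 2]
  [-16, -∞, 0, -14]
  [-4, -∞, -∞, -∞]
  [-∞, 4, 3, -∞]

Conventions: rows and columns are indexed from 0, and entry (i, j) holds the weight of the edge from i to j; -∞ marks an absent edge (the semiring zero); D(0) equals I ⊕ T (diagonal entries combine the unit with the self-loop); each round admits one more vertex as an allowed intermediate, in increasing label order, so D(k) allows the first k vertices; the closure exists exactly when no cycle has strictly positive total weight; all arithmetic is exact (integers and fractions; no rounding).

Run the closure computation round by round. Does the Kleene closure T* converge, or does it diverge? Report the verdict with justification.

D(0):
  [0, -∞, -5, 2]
  [-16, 0, 0, -14]
  [-4, -∞, 0, -∞]
  [-∞, 4, 3, 0]
D(1):
  [0, -∞, -5, 2]
  [-16, 0, 0, -14]
  [-4, -∞, 0, -2]
  [-∞, 4, 3, 0]
D(2):
  [0, -∞, -5, 2]
  [-16, 0, 0, -14]
  [-4, -∞, 0, -2]
  [-12, 4, 4, 0]
Detection: at round 3, diagonal entry (3, 3) turns strictly positive.
Key observation: the cycle 3->1->2->0->3 has total weight 4 + 0 + (-4) + 2, which is strictly positive.
Answer: DIVERGES — positive cycle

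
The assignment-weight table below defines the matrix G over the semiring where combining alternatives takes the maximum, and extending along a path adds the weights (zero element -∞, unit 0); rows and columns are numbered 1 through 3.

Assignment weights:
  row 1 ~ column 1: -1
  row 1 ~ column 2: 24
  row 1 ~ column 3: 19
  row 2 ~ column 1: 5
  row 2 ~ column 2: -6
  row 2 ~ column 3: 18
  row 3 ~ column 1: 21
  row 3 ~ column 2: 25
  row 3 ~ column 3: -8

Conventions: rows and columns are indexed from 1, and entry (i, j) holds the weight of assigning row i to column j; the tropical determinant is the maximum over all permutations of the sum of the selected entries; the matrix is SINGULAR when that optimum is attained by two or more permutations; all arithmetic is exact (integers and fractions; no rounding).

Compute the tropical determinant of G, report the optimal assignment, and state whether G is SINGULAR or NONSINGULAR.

σ = (1, 2, 3): (-1) + (-6) + (-8) = -15
σ = (1, 3, 2): (-1) + 18 + 25 = 42
σ = (2, 1, 3): 24 + 5 + (-8) = 21
σ = (2, 3, 1): 24 + 18 + 21 = 63
σ = (3, 1, 2): 19 + 5 + 25 = 49
σ = (3, 2, 1): 19 + (-6) + 21 = 34
Optimal value attained by: σ = (2, 3, 1).
Answer: det⊕(G) = 63; verdict: NONSINGULAR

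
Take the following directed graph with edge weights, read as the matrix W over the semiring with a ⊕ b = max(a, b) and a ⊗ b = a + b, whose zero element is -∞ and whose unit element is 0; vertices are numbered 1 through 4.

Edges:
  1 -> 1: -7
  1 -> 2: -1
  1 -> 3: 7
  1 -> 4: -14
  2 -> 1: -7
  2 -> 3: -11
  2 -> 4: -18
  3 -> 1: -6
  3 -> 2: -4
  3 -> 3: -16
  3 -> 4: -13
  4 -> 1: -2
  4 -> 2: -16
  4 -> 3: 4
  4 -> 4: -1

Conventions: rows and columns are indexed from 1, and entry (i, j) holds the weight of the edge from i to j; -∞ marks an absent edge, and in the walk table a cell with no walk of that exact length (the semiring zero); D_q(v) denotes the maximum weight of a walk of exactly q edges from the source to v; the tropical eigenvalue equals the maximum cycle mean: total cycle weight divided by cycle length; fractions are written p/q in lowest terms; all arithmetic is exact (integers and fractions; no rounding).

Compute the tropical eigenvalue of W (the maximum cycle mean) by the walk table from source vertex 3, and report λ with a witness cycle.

q=0: [-∞, -∞, 0, -∞]
q=1: [-6, -4, -16, -13]
q=2: [-11, -7, 1, -14]
q=3: [-5, -3, -4, -12]
q=4: [-10, -6, 2, -13]
Optimal cycle mean attained by: cycle 1->3->1, total 7 + (-6), length 2.
Answer: λ = 1/2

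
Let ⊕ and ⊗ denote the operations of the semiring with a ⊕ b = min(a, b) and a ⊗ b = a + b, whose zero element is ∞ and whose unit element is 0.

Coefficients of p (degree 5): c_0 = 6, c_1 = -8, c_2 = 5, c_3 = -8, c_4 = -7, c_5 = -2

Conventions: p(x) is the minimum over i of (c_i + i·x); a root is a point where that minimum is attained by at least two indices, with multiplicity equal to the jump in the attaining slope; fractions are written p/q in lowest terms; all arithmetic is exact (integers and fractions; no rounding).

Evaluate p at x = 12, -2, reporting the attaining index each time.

p(12) = min(6+0·12=6, -8+1·12=4, 5+2·12=29, -8+3·12=28, -7+4·12=41, -2+5·12=58) = 4 (attained by i=1)
p(-2) = min(6+0·(-2)=6, -8+1·(-2)=-10, 5+2·(-2)=1, -8+3·(-2)=-14, -7+4·(-2)=-15, -2+5·(-2)=-12) = -15 (attained by i=4)
Answer: p(12) = 4; p(-2) = -15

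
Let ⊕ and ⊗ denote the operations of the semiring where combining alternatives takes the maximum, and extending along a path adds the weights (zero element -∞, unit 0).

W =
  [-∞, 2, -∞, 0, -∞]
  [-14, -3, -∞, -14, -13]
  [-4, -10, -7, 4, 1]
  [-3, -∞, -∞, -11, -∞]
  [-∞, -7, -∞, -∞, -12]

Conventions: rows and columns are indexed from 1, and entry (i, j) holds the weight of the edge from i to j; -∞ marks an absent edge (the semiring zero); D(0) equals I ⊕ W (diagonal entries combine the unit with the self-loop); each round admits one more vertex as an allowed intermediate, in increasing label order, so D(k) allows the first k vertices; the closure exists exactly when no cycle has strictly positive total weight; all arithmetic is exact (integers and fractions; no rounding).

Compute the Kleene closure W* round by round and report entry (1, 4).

D(0):
  [0, 2, -∞, 0, -∞]
  [-14, 0, -∞, -14, -13]
  [-4, -10, 0, 4, 1]
  [-3, -∞, -∞, 0, -∞]
  [-∞, -7, -∞, -∞, 0]
D(1):
  [0, 2, -∞, 0, -∞]
  [-14, 0, -∞, -14, -13]
  [-4, -2, 0, 4, 1]
  [-3, -1, -∞, 0, -∞]
  [-∞, -7, -∞, -∞, 0]
D(2):
  [0, 2, -∞, 0, -11]
  [-14, 0, -∞, -14, -13]
  [-4, -2, 0, 4, 1]
  [-3, -1, -∞, 0, -14]
  [-21, -7, -∞, -21, 0]
D(3):
  [0, 2, -∞, 0, -11]
  [-14, 0, -∞, -14, -13]
  [-4, -2, 0, 4, 1]
  [-3, -1, -∞, 0, -14]
  [-21, -7, -∞, -21, 0]
D(4):
  [0, 2, -∞, 0, -11]
  [-14, 0, -∞, -14, -13]
  [1, 3, 0, 4, 1]
  [-3, -1, -∞, 0, -14]
  [-21, -7, -∞, -21, 0]
D(5):
  [0, 2, -∞, 0, -11]
  [-14, 0, -∞, -14, -13]
  [1, 3, 0, 4, 1]
  [-3, -1, -∞, 0, -14]
  [-21, -7, -∞, -21, 0]
Answer: W*[1][4] = 0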